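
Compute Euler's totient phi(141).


phi(n) counts integers in [1, n] coprime to n. Using the multiplicative formula phi(n) = n * prod_{p | n} (1 - 1/p):
141 = 3 * 47, so
phi(141) = 141 * (1 - 1/3) * (1 - 1/47) = 92.

92


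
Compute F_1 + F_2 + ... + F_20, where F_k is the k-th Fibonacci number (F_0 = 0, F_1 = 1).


Use the identity sum_{k=0}^{N} F_k = F_{N+2} - 1 (which follows from F_{k+2} - F_{k+1} = F_k). Then
sum_{k=1}^{20} F_k = (F_{22} - 1) - (F_{2} - 1) = F_{22} - F_{2}.
Computing: F_{22} = 17711, F_{2} = 1, so
Sum = 17711 - 1 = 17710.

17710


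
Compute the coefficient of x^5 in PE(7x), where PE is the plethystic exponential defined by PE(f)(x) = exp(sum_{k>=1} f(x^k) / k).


With f(x) = 7x, the exponent is sum_{k>=1} 7 x^k / k = 7 * (-ln(1 - x)). Exponentiating:
PE(7x) = exp(-7 ln(1 - x)) = 1/(1 - x)^7.
By the negative binomial expansion, [x^n] 1/(1 - x)^7 = C(n + 6, 6).
For n = 5: C(11, 6) = 462.

462


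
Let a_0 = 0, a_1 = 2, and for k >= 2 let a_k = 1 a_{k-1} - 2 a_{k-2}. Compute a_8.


Iterating the recurrence forward:
a_0 = 0
a_1 = 2
a_2 = 1*2 - 2*0 = 2
a_3 = 1*2 - 2*2 = -2
a_4 = 1*-2 - 2*2 = -6
a_5 = 1*-6 - 2*-2 = -2
a_6 = 1*-2 - 2*-6 = 10
a_7 = 1*10 - 2*-2 = 14
a_8 = 1*14 - 2*10 = -6
So a_8 = -6.

-6


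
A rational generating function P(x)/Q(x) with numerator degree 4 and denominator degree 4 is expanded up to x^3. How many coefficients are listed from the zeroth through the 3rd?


Expanding up to x^3 gives the coefficients for x^0, x^1, ..., x^3.
That is 3 + 1 = 4 coefficients in total.

4


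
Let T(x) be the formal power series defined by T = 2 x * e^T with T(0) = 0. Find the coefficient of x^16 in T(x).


Apply the Lagrange inversion formula: if T = 2 x * phi(T) with phi(t) = e^t, then
[x^n] T = 2^n * (1/n) [t^(n-1)] phi(t)^n = 2^n * (1/n) [t^(n-1)] e^(n t) = 2^n * (1/n) * n^(n-1) / (n-1)! = 2^n * n^(n-1) / n!.
When c = 1 this is the Cayley count of rooted labeled trees on n vertices, divided by n!.
For n = 16: 2^16 * 16^15 / 16! = 65536 * 1152921504606846976/20922789888000 = 2305843009213693952/638512875.

2305843009213693952/638512875


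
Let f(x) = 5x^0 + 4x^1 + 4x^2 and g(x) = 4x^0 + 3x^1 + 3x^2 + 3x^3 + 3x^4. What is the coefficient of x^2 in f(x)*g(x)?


Cauchy product at x^2:
5*3 + 4*3 + 4*4
= 43

43


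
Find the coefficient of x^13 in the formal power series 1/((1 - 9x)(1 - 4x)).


By partial fractions or Cauchy convolution:
The coefficient equals sum_{k=0}^{13} 9^k * 4^(13-k).
= 4575304803901

4575304803901


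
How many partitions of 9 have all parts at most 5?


Using the generating function (1-x)^(-1)(1-x^2)^(-1)...(1-x^5)^(-1),
the coefficient of x^9 counts these restricted partitions.
Result = 23

23


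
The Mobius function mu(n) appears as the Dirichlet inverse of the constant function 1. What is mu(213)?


213 = 3 * 71 (all distinct primes).
mu(213) = (-1)^2 = 1

1


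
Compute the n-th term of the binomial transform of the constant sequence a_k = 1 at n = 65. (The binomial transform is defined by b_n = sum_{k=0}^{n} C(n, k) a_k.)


With a_k = 1 for all k, b_n = sum_{k=0}^{n} C(n, k) = 2^n by the binomial theorem.
For n = 65: 2^65 = 36893488147419103232.

36893488147419103232


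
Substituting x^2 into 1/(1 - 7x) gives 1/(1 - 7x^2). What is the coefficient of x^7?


Since 1/(1 - 7x^2) only has even powers of x,
the coefficient of x^7 (odd) is 0.

0


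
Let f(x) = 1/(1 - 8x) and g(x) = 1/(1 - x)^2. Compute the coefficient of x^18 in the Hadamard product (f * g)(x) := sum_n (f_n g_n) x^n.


f has coefficients f_k = 8^k. For g = 1/(1 - x)^2 the coefficient is g_k = C(k + 1, 1) = k + 1. The Hadamard coefficient is (f * g)_k = 8^k * (k + 1).
For k = 18: 8^18 * 19 = 18014398509481984 * 19 = 342273571680157696.

342273571680157696


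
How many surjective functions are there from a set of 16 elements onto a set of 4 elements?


By inclusion-exclusion on which target elements are missed, the number of surjections from an n-set onto a k-set is
surj(n, k) = sum_{j=0}^{k} (-1)^j C(k, j) (k - j)^n.
Equivalently surj(n, k) = k! * S(n, k), where S(n, k) is the Stirling number of the second kind.
For n = 16, k = 4:
S(16, 4) = 171798901, so
surj = 4! * 171798901 = 24 * 171798901 = 4123173624.

4123173624


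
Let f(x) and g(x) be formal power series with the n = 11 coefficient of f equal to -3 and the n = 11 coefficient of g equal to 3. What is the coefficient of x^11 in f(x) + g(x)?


Addition of formal power series is termwise.
The coefficient of x^11 in f + g = -3 + 3
= 0

0


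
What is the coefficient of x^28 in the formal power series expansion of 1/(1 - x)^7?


The negative binomial / multiset identity is
1/(1 - x)^r = sum_{k>=0} C(k + r - 1, r - 1) x^k.
Here r = 7 and k = 28, so the coefficient is
C(28 + 6, 6) = C(34, 6)
= 1344904

1344904


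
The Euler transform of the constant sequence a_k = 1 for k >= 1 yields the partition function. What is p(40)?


The Euler transform converts the sequence a_k = 1 into the number of integer partitions.
Using the recurrence or dynamic programming:
p(40) = 37338

37338


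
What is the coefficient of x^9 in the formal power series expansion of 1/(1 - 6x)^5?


The general identity 1/(1 - c x)^r = sum_{k>=0} c^k C(k + r - 1, r - 1) x^k follows by substituting y = c x into 1/(1 - y)^r = sum_{k>=0} C(k + r - 1, r - 1) y^k.
For c = 6, r = 5, k = 9:
6^9 * C(13, 4) = 10077696 * 715 = 7205552640.

7205552640


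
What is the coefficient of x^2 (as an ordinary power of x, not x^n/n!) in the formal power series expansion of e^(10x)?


The exponential series is e^y = sum_{k>=0} y^k / k!. Substituting y = 10x gives
e^(10x) = sum_{k>=0} 10^k x^k / k!.
So the coefficient of x^n is a^n/n! with a = 10, n = 2:
10^2 / 2! = 100/2 = 50

50


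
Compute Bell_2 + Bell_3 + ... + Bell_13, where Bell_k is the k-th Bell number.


Recall Bell_k counts set partitions of a k-set (with Bell_0 = 1 by convention).
Bell_2 through Bell_13: 2, 5, 15, 52, 203, 877, 4140, 21147, 115975, 678570, 4213597, 27644437
Sum = 2 + 5 + 15 + 52 + 203 + 877 + 4140 + 21147 + 115975 + 678570 + 4213597 + 27644437 = 32679020.

32679020


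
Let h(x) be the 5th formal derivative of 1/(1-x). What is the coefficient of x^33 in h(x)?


Differentiating 5 times: d^5/dx^5 [1/(1-x)] = 5!/(1-x)^6.
The expansion 1/(1-x)^6 = sum_{k>=0} C(k+5, 5) x^k, so the coefficient of x^n in 5!/(1-x)^6 is 5! * C(n+5, 5).
For n = 33: 120 * C(38, 5) = 120 * 501942 = 60233040

60233040


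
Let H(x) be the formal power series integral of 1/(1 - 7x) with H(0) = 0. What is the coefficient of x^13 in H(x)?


1/(1 - 7x) = sum_{k>=0} 7^k x^k. Integrating termwise with H(0) = 0:
H(x) = sum_{k>=0} 7^k x^(k+1) / (k+1) = sum_{m>=1} 7^(m-1) x^m / m.
For m = 13: 7^12/13 = 13841287201/13 = 13841287201/13.

13841287201/13


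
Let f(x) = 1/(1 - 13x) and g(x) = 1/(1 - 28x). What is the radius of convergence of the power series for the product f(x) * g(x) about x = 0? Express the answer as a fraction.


The radius of 1/(1 - 13x) is 1/13 (nearest singularity at x = 1/13), and the radius of 1/(1 - 28x) is 1/28.
The product f(x)*g(x) = 1/((1 - 13x)(1 - 28x)) has singularities at both 1/13 and 1/28, so its radius of convergence is the distance to the nearest one:
min(1/13, 1/28) = 1/28.

1/28


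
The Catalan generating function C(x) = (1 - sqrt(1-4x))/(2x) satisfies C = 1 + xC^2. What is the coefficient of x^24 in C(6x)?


Substituting x -> 6x scales the n-th coefficient by 6^n, so [x^24] C(6x) = 6^24 * C_24.
C_24 = C(2*24, 24)/(25) = 32247603683100/25 = 1289904147324.
So 6^24 * 1289904147324 = 4738381338321616896 * 1289904147324 = 6112057739903699207511871586304.

6112057739903699207511871586304


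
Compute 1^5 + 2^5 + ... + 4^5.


This power sum has a closed form given by Faulhaber's formula
sum_{k=1}^{m} k^p = (1 / (p + 1)) * sum_{j=0}^{p} C(p + 1, j) B_j m^(p + 1 - j),
but for small m direct computation is fastest:
1 + 32 + 243 + 1024 = 1300.

1300


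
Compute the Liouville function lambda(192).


The Liouville function is lambda(k) = (-1)^Omega(k), where Omega(k) counts the prime factors of k with multiplicity.
Factoring: 192 = 2 * 2 * 2 * 2 * 2 * 2 * 3, so Omega(192) = 7.
lambda(192) = (-1)^7 = -1.

-1


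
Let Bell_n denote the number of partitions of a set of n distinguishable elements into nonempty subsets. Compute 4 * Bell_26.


Bell_26 can be computed from the Bell triangle or from Dobinski's identity Bell_n = (1/e) * sum_{k>=0} k^n / k!.
Computing Bell_26 = 49631246523618756274.
Then 4 * 49631246523618756274 = 198524986094475025096.

198524986094475025096


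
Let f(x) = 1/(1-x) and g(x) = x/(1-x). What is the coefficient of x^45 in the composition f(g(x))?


First simplify the composition: f(g(x)) = 1/(1 - x/(1-x)) = (1-x)/((1-x) - x) = (1-x)/(1-2x).
Now extract the coefficient. Write (1-x)/(1-2x) = 1/(1-2x) - x/(1-2x).
The coefficient of x^n in 1/(1-2x) is 2^n, and in x/(1-2x) is 2^(n-1) (for n >= 1).
So the coefficient of x^45 is 2^45 - 2^44 = 35184372088832 - 17592186044416 = 17592186044416.

17592186044416


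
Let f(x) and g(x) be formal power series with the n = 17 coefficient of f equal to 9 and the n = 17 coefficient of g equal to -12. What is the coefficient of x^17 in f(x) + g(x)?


Addition of formal power series is termwise.
The coefficient of x^17 in f + g = 9 + -12
= -3

-3


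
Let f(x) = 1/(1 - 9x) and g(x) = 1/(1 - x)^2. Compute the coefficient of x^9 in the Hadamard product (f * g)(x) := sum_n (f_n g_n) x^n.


f has coefficients f_k = 9^k. For g = 1/(1 - x)^2 the coefficient is g_k = C(k + 1, 1) = k + 1. The Hadamard coefficient is (f * g)_k = 9^k * (k + 1).
For k = 9: 9^9 * 10 = 387420489 * 10 = 3874204890.

3874204890


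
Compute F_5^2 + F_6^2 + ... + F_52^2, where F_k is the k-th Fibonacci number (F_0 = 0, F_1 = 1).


There is a standard identity sum_{k=0}^{N} F_k^2 = F_N * F_{N+1} (proved inductively from the telescoping relation F_k^2 = F_k F_{k+1} - F_{k-1} F_k). Then
sum_{k=5}^{52} F_k^2 = F_52 F_53 - F_4 F_5.
Computing: F_52 = 32951280099, F_53 = 53316291173, F_4 = 3, F_5 = 5.
Sum = 32951280099 * 53316291173 - 3 * 5 = 1756840044281364266112.

1756840044281364266112


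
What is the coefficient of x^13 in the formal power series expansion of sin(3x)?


The Maclaurin series is sin(t) = sum_{k>=0} (-1)^k t^(2k+1) / (2k+1)!, so substituting t = 3x, only odd powers of x are nonzero, with coefficient of x^(2k+1) equal to (-1)^k 3^(2k+1) / (2k+1)!.
Write 13 = 2*6 + 1, giving the coefficient (-1)^6 * 3^13 / 13! = 1594323/6227020800 = 6561/25625600.

6561/25625600


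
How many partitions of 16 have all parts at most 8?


Using the generating function (1-x)^(-1)(1-x^2)^(-1)...(1-x^8)^(-1),
the coefficient of x^16 counts these restricted partitions.
Result = 186

186


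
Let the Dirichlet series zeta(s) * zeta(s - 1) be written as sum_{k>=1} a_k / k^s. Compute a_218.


Convolution gives a_k = sum_{d | k} d * 1 = sum_{d | k} d = sigma(k), the sum of positive divisors of k.
For k = 218, the divisors are 1, 2, 109, 218, so
sigma(218) = 1 + 2 + 109 + 218 = 330.

330


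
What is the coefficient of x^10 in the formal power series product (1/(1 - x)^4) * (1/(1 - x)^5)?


Combine the factors: (1/(1 - x)^4) * (1/(1 - x)^5) = 1/(1 - x)^9.
Then use 1/(1 - x)^r = sum_{k>=0} C(k + r - 1, r - 1) x^k with r = 9 and k = 10:
C(18, 8) = 43758.

43758


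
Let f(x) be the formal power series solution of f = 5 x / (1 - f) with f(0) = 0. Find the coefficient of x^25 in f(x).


Apply Lagrange inversion: f = 5 x * phi(f) with phi(t) = 1/(1 - t), so
[x^n] f = 5^n * (1/n) [t^(n-1)] phi(t)^n = 5^n * (1/n) [t^(n-1)] (1 - t)^(-n) = 5^n * (1/n) C(2n - 2, n - 1) = 5^n * C_{n-1}.
For n = 25: C_24 = C(48, 24) / 25 = 32247603683100/25 = 1289904147324.
With the 5^25 = 298023223876953125 factor, the coefficient is 298023223876953125 * 1289904147324 = 384421392477750778198242187500.

384421392477750778198242187500


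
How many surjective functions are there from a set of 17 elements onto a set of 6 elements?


By inclusion-exclusion on which target elements are missed, the number of surjections from an n-set onto a k-set is
surj(n, k) = sum_{j=0}^{k} (-1)^j C(k, j) (k - j)^n.
Equivalently surj(n, k) = k! * S(n, k), where S(n, k) is the Stirling number of the second kind.
For n = 17, k = 6:
S(17, 6) = 17505749898, so
surj = 6! * 17505749898 = 720 * 17505749898 = 12604139926560.

12604139926560


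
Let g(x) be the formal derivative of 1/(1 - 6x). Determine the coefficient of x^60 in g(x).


Differentiate termwise: d/dx sum_{k>=0} 6^k x^k = sum_{k>=1} k 6^k x^(k-1) = sum_{j>=0} (j+1) 6^(j+1) x^j.
Equivalently, d/dx [1/(1 - 6x)] = 6/(1 - 6x)^2.
For j = 60: 61 * 6^61 = 61 * 293242067884135544935936513642647623193965101056 = 17887766140932268241092127332201505014831871164416.

17887766140932268241092127332201505014831871164416


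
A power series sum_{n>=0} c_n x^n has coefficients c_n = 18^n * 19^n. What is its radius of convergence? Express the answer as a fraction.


By the root test (Cauchy-Hadamard), the radius is R = 1 / limsup_n |c_n|^(1/n).
Here |c_n|^(1/n) = (18^n * 19^n)^(1/n) = 18 * 19 = 342 for all n.
So R = 1/342 = 1/342.

1/342


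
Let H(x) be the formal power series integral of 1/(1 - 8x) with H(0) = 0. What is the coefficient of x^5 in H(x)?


1/(1 - 8x) = sum_{k>=0} 8^k x^k. Integrating termwise with H(0) = 0:
H(x) = sum_{k>=0} 8^k x^(k+1) / (k+1) = sum_{m>=1} 8^(m-1) x^m / m.
For m = 5: 8^4/5 = 4096/5 = 4096/5.

4096/5


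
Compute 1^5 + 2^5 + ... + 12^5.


This power sum has a closed form given by Faulhaber's formula
sum_{k=1}^{m} k^p = (1 / (p + 1)) * sum_{j=0}^{p} C(p + 1, j) B_j m^(p + 1 - j),
but for small m direct computation is fastest:
1 + 32 + 243 + 1024 + 3125 + 7776 + 16807 + 32768 + 59049 + 100000 + 161051 + 248832 = 630708.

630708


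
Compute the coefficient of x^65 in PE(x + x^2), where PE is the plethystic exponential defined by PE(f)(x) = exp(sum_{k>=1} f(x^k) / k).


With f(x) = x + x^2, the exponent is sum_{k>=1} (x^k + x^(2k)) / k = -ln(1 - x) - ln(1 - x^2). Exponentiating:
PE(x + x^2) = 1 / ((1 - x)(1 - x^2)).
This is the generating function for partitions of n into parts of size 1 or 2. The number of 2's can be any j in 0..32, and the rest are 1's, so
[x^65] = floor(65/2) + 1 = 33.

33


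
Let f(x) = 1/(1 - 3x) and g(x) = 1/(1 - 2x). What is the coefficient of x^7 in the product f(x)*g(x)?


The coefficient of x^n in f*g is the Cauchy product: sum_{k=0}^{n} a^k * b^(n-k).
With a=3, b=2, n=7:
sum_{k=0}^{7} 3^k * 2^(7-k)
= 6305

6305


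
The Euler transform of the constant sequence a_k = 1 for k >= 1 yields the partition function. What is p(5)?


The Euler transform converts the sequence a_k = 1 into the number of integer partitions.
Using the recurrence or dynamic programming:
p(5) = 7

7


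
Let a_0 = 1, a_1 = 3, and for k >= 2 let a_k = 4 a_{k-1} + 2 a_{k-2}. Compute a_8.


Iterating the recurrence forward:
a_0 = 1
a_1 = 3
a_2 = 4*3 + 2*1 = 14
a_3 = 4*14 + 2*3 = 62
a_4 = 4*62 + 2*14 = 276
a_5 = 4*276 + 2*62 = 1228
a_6 = 4*1228 + 2*276 = 5464
a_7 = 4*5464 + 2*1228 = 24312
a_8 = 4*24312 + 2*5464 = 108176
So a_8 = 108176.

108176


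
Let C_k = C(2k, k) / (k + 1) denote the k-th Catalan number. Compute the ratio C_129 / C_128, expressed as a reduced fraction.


Using C_k = (2k)! / (k! (k+1)!), the ratio C_{k+1}/C_k simplifies to
C_{k+1}/C_k = [(2k+2)! / ((k+1)! (k+2)!)] * [k! (k+1)! / (2k)!]
 = (2k+2)(2k+1) / ((k+1)(k+2)) = 2(2k+1) / (k+2).
For k = 128: 2(2*128 + 1) / (128 + 2) = 514/130 = 257/65.

257/65


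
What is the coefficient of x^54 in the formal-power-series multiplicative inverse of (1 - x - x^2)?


Let the inverse be f(x) = sum_{k>=0} a_k x^k. From f(x) * (1 - x - x^2) = 1 and matching coefficients:
 x^0: a_0 = 1.
 x^1: a_1 - a_0 = 0, so a_1 = 1.
 x^k (k >= 2): a_k - a_{k-1} - a_{k-2} = 0, i.e. a_k = a_{k-1} + a_{k-2}.
This is the Fibonacci-type recurrence shifted so that a_0 = a_1 = 1.
Iterating: a_0=1, a_1=1, a_2=2, a_3=3, a_4=5, a_5=8, a_6=13, a_7=21, a_8=34, a_9=55, ...
a_54 = 139583862445.

139583862445


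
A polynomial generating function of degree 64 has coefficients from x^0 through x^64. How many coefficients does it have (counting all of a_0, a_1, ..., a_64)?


A polynomial of degree 64 takes the form a_0 + a_1 x + ... + a_64 x^64.
The number of coefficients is 64 + 1 = 65.

65


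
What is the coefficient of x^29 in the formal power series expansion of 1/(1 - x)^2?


The negative binomial / multiset identity is
1/(1 - x)^r = sum_{k>=0} C(k + r - 1, r - 1) x^k.
Here r = 2 and k = 29, so the coefficient is
C(29 + 1, 1) = C(30, 1)
= 30

30


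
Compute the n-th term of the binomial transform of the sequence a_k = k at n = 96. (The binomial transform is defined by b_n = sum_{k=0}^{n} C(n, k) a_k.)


With a_k = k, b_n = sum_{k=0}^{n} C(n, k) k. Using k * C(n, k) = n * C(n-1, k-1) gives b_n = n * sum_{k>=1} C(n-1, k-1) = n * 2^(n-1).
For n = 96: 96 * 2^95 = 96 * 39614081257132168796771975168 = 3802951800684688204490109616128.

3802951800684688204490109616128


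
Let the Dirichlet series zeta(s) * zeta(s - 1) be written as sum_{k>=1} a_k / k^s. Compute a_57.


Convolution gives a_k = sum_{d | k} d * 1 = sum_{d | k} d = sigma(k), the sum of positive divisors of k.
For k = 57, the divisors are 1, 3, 19, 57, so
sigma(57) = 1 + 3 + 19 + 57 = 80.

80


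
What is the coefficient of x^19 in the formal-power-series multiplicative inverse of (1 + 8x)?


The inverse is 1/(1 + 8x). Apply the geometric identity 1/(1 - y) = sum_{k>=0} y^k with y = -8x:
1/(1 + 8x) = sum_{k>=0} (-8)^k x^k.
So the coefficient of x^19 is (-8)^19 = -144115188075855872.

-144115188075855872


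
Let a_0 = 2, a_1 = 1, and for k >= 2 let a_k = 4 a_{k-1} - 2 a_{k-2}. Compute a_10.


Iterating the recurrence forward:
a_0 = 2
a_1 = 1
a_2 = 4*1 - 2*2 = 0
a_3 = 4*0 - 2*1 = -2
a_4 = 4*-2 - 2*0 = -8
a_5 = 4*-8 - 2*-2 = -28
a_6 = 4*-28 - 2*-8 = -96
a_7 = 4*-96 - 2*-28 = -328
a_8 = 4*-328 - 2*-96 = -1120
a_9 = 4*-1120 - 2*-328 = -3824
a_10 = 4*-3824 - 2*-1120 = -13056
So a_10 = -13056.

-13056


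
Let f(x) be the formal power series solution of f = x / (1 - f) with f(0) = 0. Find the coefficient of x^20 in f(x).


Apply Lagrange inversion: f = x * phi(f) with phi(t) = 1/(1 - t), so
[x^n] f = (1/n) [t^(n-1)] phi(t)^n = (1/n) [t^(n-1)] (1 - t)^(-n) = (1/n) C(2n - 2, n - 1) = C_{n-1}.
For n = 20: C_19 = C(38, 19) / 20 = 35345263800/20 = 1767263190 = 1767263190.

1767263190


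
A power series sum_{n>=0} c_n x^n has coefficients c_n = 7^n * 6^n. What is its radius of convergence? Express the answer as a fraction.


By the root test (Cauchy-Hadamard), the radius is R = 1 / limsup_n |c_n|^(1/n).
Here |c_n|^(1/n) = (7^n * 6^n)^(1/n) = 7 * 6 = 42 for all n.
So R = 1/42 = 1/42.

1/42


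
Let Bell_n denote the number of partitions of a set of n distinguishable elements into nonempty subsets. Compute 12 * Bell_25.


Bell_25 can be computed from the Bell triangle or from Dobinski's identity Bell_n = (1/e) * sum_{k>=0} k^n / k!.
Computing Bell_25 = 4638590332229999353.
Then 12 * 4638590332229999353 = 55663083986759992236.

55663083986759992236


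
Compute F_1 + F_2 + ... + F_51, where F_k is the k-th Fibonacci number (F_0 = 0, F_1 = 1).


Use the identity sum_{k=0}^{N} F_k = F_{N+2} - 1 (which follows from F_{k+2} - F_{k+1} = F_k). Then
sum_{k=1}^{51} F_k = (F_{53} - 1) - (F_{2} - 1) = F_{53} - F_{2}.
Computing: F_{53} = 53316291173, F_{2} = 1, so
Sum = 53316291173 - 1 = 53316291172.

53316291172


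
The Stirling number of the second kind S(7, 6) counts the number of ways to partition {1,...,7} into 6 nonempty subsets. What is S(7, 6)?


Using the explicit formula S(n,k) = (1/k!) sum_{j=0}^{k} (-1)^(k-j) C(k,j) j^n:
S(7, 6) = 21
Equivalently, S(n,k) is n! times the coefficient of x^n in the EGF (e^x - 1)^k / k!.

21


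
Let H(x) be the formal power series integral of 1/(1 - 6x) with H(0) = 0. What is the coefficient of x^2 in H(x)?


1/(1 - 6x) = sum_{k>=0} 6^k x^k. Integrating termwise with H(0) = 0:
H(x) = sum_{k>=0} 6^k x^(k+1) / (k+1) = sum_{m>=1} 6^(m-1) x^m / m.
For m = 2: 6^1/2 = 6/2 = 3.

3


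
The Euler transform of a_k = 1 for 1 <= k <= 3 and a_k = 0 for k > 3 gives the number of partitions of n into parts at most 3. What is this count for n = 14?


Partitions of 14 into parts at most 3:
Using generating function (1-x)^(-1)(1-x^2)^(-1)(1-x^3)^(-1),
the coefficient of x^14 = 24

24


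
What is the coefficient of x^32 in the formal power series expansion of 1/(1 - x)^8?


The negative binomial / multiset identity is
1/(1 - x)^r = sum_{k>=0} C(k + r - 1, r - 1) x^k.
Here r = 8 and k = 32, so the coefficient is
C(32 + 7, 7) = C(39, 7)
= 15380937

15380937


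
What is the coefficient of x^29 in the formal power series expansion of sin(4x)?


The Maclaurin series is sin(t) = sum_{k>=0} (-1)^k t^(2k+1) / (2k+1)!, so substituting t = 4x, only odd powers of x are nonzero, with coefficient of x^(2k+1) equal to (-1)^k 4^(2k+1) / (2k+1)!.
Write 29 = 2*14 + 1, giving the coefficient (-1)^14 * 4^29 / 29! = 288230376151711744/8841761993739701954543616000000 = 8589934592/263505041412702261046875.

8589934592/263505041412702261046875


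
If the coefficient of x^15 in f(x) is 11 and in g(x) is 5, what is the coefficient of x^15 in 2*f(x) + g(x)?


Scalar multiplication scales coefficients: 2 * 11 = 22.
Then add the g coefficient: 22 + 5
= 27

27


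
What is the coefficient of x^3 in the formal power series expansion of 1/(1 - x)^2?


The expansion 1/(1 - x)^r = sum_{k>=0} C(k + r - 1, r - 1) x^k follows from the multiset / negative-binomial theorem (or from repeated differentiation of the geometric series).
For r = 2 and k = 3:
C(4, 1) = 24 / (1 * 6) = 4.

4


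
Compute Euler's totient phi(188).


phi(n) counts integers in [1, n] coprime to n. Using the multiplicative formula phi(n) = n * prod_{p | n} (1 - 1/p):
188 = 2^2 * 47, so
phi(188) = 188 * (1 - 1/2) * (1 - 1/47) = 92.

92


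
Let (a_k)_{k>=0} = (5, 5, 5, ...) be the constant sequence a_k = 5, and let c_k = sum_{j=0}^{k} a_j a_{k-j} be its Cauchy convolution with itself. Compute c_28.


Since a_j = 5 for all j >= 0, the convolution sum becomes
c_k = sum_{j=0}^{k} 5 * 5 = 25 * (k + 1).
Equivalently, the generating function of (a_k) is 5/(1 - x) and its square is 25/(1 - x)^2 = sum_{k>=0} 25(k + 1) x^k.
For k = 28: 25 * 29 = 725.

725


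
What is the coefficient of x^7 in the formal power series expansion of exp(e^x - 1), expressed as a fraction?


exp(e^x - 1) is the exponential generating function for the Bell numbers Bell_k: exp(e^x - 1) = sum_{k>=0} Bell_k x^k / k!.
So the coefficient of x^7 in exp(e^x - 1) is Bell_7 / 7!.
Computing: Bell_7 = 877 and 7! = 5040, giving
877/5040 = 877/5040.

877/5040


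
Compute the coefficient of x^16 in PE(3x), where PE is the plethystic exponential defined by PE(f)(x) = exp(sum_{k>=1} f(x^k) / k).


With f(x) = 3x, the exponent is sum_{k>=1} 3 x^k / k = 3 * (-ln(1 - x)). Exponentiating:
PE(3x) = exp(-3 ln(1 - x)) = 1/(1 - x)^3.
By the negative binomial expansion, [x^n] 1/(1 - x)^3 = C(n + 2, 2).
For n = 16: C(18, 2) = 153.

153


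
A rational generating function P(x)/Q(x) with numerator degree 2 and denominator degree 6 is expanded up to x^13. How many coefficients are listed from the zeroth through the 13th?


Expanding up to x^13 gives the coefficients for x^0, x^1, ..., x^13.
That is 13 + 1 = 14 coefficients in total.

14


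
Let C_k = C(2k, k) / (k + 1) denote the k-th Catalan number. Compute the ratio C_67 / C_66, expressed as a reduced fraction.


Using C_k = (2k)! / (k! (k+1)!), the ratio C_{k+1}/C_k simplifies to
C_{k+1}/C_k = [(2k+2)! / ((k+1)! (k+2)!)] * [k! (k+1)! / (2k)!]
 = (2k+2)(2k+1) / ((k+1)(k+2)) = 2(2k+1) / (k+2).
For k = 66: 2(2*66 + 1) / (66 + 2) = 266/68 = 133/34.

133/34


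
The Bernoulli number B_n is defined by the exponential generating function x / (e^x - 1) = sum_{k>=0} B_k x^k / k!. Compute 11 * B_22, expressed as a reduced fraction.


Bernoulli numbers can also be computed recursively via B_0 = 1 and sum_{j=0}^{m} C(m+1, j) B_j = 0 for m >= 1. Odd-index Bernoulli numbers vanish for k >= 3.
Computing B_22 = 854513/138, so 11 * B_22 = 11 * 854513/138 = 9399643/138.

9399643/138


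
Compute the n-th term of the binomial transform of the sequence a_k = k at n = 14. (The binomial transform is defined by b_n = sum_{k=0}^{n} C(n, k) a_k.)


With a_k = k, b_n = sum_{k=0}^{n} C(n, k) k. Using k * C(n, k) = n * C(n-1, k-1) gives b_n = n * sum_{k>=1} C(n-1, k-1) = n * 2^(n-1).
For n = 14: 14 * 2^13 = 14 * 8192 = 114688.

114688


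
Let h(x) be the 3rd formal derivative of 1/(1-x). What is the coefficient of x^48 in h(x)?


Differentiating 3 times: d^3/dx^3 [1/(1-x)] = 3!/(1-x)^4.
The expansion 1/(1-x)^4 = sum_{k>=0} C(k+3, 3) x^k, so the coefficient of x^n in 3!/(1-x)^4 is 3! * C(n+3, 3).
For n = 48: 6 * C(51, 3) = 6 * 20825 = 124950

124950


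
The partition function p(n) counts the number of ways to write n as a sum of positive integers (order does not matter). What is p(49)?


Using the generating function prod_{k>=1} 1/(1-x^k), we compute p(49).
By dynamic programming over parts 1 through 49:
p(49) = 173525

173525


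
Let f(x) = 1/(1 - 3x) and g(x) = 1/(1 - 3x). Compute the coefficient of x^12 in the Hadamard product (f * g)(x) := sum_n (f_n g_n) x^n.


f has coefficients f_k = 3^k and g has coefficients g_k = 3^k, so the Hadamard product has coefficient (f*g)_k = 3^k * 3^k = 9^k.
For k = 12: 9^12 = 282429536481.

282429536481


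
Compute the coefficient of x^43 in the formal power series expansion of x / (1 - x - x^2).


Let f(x) = sum_{k>=0} a_k x^k. Multiplying f(x) * (1 - x - x^2) = x and matching coefficients gives a_0 = 0, a_1 = 1, and a_k = a_{k-1} + a_{k-2} for k >= 2. These are the Fibonacci numbers F_k.
Iterating from F_0 = 0, F_1 = 1:
F_0=0, F_1=1, F_2=1, F_3=2, F_4=3, F_5=5, F_6=8, F_7=13, F_8=21, F_9=34, ...
F_43 = 433494437.

433494437


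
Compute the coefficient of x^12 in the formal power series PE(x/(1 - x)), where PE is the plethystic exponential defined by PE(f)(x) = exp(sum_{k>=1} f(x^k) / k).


For f(x) = x/(1 - x) we have
sum_{k>=1} f(x^k) / k = sum_{k>=1} (1/k) * x^k / (1 - x^k) = sum_{k, m >= 1} x^(k m) / k,
which after exponentiating simplifies to
PE(x/(1 - x)) = prod_{k>=1} 1 / (1 - x^k).
This is the generating function for the partition function p(n), so the coefficient of x^12 is p(12).
Computing p(12) by dynamic programming over parts 1, 2, ..., 12: p(12) = 77.

77


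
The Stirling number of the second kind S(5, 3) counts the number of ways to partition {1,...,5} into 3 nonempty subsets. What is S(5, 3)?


Using the explicit formula S(n,k) = (1/k!) sum_{j=0}^{k} (-1)^(k-j) C(k,j) j^n:
S(5, 3) = 25
Equivalently, S(n,k) is n! times the coefficient of x^n in the EGF (e^x - 1)^k / k!.

25


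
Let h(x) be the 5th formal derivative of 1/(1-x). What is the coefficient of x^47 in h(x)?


Differentiating 5 times: d^5/dx^5 [1/(1-x)] = 5!/(1-x)^6.
The expansion 1/(1-x)^6 = sum_{k>=0} C(k+5, 5) x^k, so the coefficient of x^n in 5!/(1-x)^6 is 5! * C(n+5, 5).
For n = 47: 120 * C(52, 5) = 120 * 2598960 = 311875200

311875200


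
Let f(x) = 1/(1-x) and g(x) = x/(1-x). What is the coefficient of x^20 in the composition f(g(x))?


First simplify the composition: f(g(x)) = 1/(1 - x/(1-x)) = (1-x)/((1-x) - x) = (1-x)/(1-2x).
Now extract the coefficient. Write (1-x)/(1-2x) = 1/(1-2x) - x/(1-2x).
The coefficient of x^n in 1/(1-2x) is 2^n, and in x/(1-2x) is 2^(n-1) (for n >= 1).
So the coefficient of x^20 is 2^20 - 2^19 = 1048576 - 524288 = 524288.

524288


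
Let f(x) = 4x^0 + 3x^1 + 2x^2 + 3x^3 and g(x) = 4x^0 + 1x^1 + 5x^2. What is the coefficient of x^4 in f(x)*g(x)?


Cauchy product at x^4:
2*5 + 3*1
= 13

13


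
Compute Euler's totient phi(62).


phi(n) counts integers in [1, n] coprime to n. Using the multiplicative formula phi(n) = n * prod_{p | n} (1 - 1/p):
62 = 2 * 31, so
phi(62) = 62 * (1 - 1/2) * (1 - 1/31) = 30.

30


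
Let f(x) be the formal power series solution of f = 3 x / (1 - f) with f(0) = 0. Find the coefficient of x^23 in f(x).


Apply Lagrange inversion: f = 3 x * phi(f) with phi(t) = 1/(1 - t), so
[x^n] f = 3^n * (1/n) [t^(n-1)] phi(t)^n = 3^n * (1/n) [t^(n-1)] (1 - t)^(-n) = 3^n * (1/n) C(2n - 2, n - 1) = 3^n * C_{n-1}.
For n = 23: C_22 = C(44, 22) / 23 = 2104098963720/23 = 91482563640.
With the 3^23 = 94143178827 factor, the coefficient is 94143178827 * 91482563640 = 8612459348312928050280.

8612459348312928050280


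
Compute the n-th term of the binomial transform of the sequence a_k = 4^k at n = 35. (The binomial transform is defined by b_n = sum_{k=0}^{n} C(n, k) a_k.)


With a_k = 4^k, b_n = sum_{k=0}^{n} C(n, k) 4^k = (1 + 4)^n by the binomial theorem.
For n = 35: (1 + 4)^35 = 5^35 = 2910383045673370361328125.

2910383045673370361328125


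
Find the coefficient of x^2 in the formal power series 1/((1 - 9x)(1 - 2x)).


By partial fractions or Cauchy convolution:
The coefficient equals sum_{k=0}^{2} 9^k * 2^(2-k).
= 103

103


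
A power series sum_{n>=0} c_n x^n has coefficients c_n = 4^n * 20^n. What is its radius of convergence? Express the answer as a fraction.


By the root test (Cauchy-Hadamard), the radius is R = 1 / limsup_n |c_n|^(1/n).
Here |c_n|^(1/n) = (4^n * 20^n)^(1/n) = 4 * 20 = 80 for all n.
So R = 1/80 = 1/80.

1/80


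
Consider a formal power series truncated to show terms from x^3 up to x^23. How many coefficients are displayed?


From x^3 to x^23 inclusive, the count is 23 - 3 + 1 = 21.

21


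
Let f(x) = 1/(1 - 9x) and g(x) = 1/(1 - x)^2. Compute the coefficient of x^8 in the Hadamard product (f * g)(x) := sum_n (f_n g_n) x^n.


f has coefficients f_k = 9^k. For g = 1/(1 - x)^2 the coefficient is g_k = C(k + 1, 1) = k + 1. The Hadamard coefficient is (f * g)_k = 9^k * (k + 1).
For k = 8: 9^8 * 9 = 43046721 * 9 = 387420489.

387420489


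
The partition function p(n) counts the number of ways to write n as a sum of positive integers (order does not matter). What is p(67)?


Using the generating function prod_{k>=1} 1/(1-x^k), we compute p(67).
By dynamic programming over parts 1 through 67:
p(67) = 2679689

2679689


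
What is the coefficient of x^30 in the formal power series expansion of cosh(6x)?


The Maclaurin series is cosh(t) = sum_{m>=0} t^(2m) / (2m)!, so substituting t = 6x, only even powers of x are nonzero, with coefficient of x^(2m) equal to 6^(2m) / (2m)!.
For x^30 the coefficient is 6^30/30! = 221073919720733357899776/265252859812191058636308480000000 = 688747536/826385373016328125.

688747536/826385373016328125


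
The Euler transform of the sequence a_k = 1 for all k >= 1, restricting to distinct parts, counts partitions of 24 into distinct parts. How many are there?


Partitions of 24 into distinct parts can be computed via generating function.
Product (1+x)(1+x^2)(1+x^3)...
The coefficient of x^24 = 122

122


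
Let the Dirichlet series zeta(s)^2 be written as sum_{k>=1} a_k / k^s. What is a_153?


The Dirichlet convolution of the constant function 1 with itself gives (1 * 1)(k) = sum_{d | k} 1 = d(k), the number of positive divisors of k.
Since zeta(s) = sum_{k>=1} 1/k^s, we have zeta(s)^2 = sum_{k>=1} d(k)/k^s, so a_k = d(k).
For k = 153: the divisors are 1, 3, 9, 17, 51, 153.
Count = 6.

6


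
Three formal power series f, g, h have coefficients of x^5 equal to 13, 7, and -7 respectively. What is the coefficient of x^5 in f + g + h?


Series addition is componentwise:
13 + 7 + -7
= 13

13


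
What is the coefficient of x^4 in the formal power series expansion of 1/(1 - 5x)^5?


The general identity 1/(1 - c x)^r = sum_{k>=0} c^k C(k + r - 1, r - 1) x^k follows by substituting y = c x into 1/(1 - y)^r = sum_{k>=0} C(k + r - 1, r - 1) y^k.
For c = 5, r = 5, k = 4:
5^4 * C(8, 4) = 625 * 70 = 43750.

43750


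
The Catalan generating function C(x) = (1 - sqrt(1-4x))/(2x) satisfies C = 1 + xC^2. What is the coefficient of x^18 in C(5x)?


Substituting x -> 5x scales the n-th coefficient by 5^n, so [x^18] C(5x) = 5^18 * C_18.
C_18 = C(2*18, 18)/(19) = 9075135300/19 = 477638700.
So 5^18 * 477638700 = 3814697265625 * 477638700 = 1822047042846679687500.

1822047042846679687500


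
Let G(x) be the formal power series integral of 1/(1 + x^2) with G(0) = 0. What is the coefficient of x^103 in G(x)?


1/(1 + x^2) = sum_{j>=0} (-1)^j x^(2j). Integrating termwise with G(0) = 0:
G(x) = sum_{j>=0} (-1)^j x^(2j+1) / (2j+1) = arctan(x).
Only odd powers are nonzero. For x^103 write 103 = 2*51 + 1, giving
(-1)^51 / 103 = -1/103 = -1/103.

-1/103


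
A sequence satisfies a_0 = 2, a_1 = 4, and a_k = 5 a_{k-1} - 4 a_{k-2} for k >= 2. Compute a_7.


The characteristic equation is t^2 - 5 t + 4 = 0, with roots r_1 = 4 and r_2 = 1 (so c_1 = r_1 + r_2, c_2 = -r_1 r_2 as required).
One can use the closed form a_n = A r_1^n + B r_2^n, but direct iteration is more reliable:
a_0 = 2, a_1 = 4, a_2 = 12, a_3 = 44, a_4 = 172, a_5 = 684, a_6 = 2732, a_7 = 10924.
So a_7 = 10924.

10924


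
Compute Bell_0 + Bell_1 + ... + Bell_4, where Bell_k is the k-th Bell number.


Recall Bell_k counts set partitions of a k-set (with Bell_0 = 1 by convention).
Bell_0 through Bell_4: 1, 1, 2, 5, 15
Sum = 1 + 1 + 2 + 5 + 15 = 24.

24


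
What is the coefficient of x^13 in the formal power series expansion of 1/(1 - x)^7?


The negative binomial / multiset identity is
1/(1 - x)^r = sum_{k>=0} C(k + r - 1, r - 1) x^k.
Here r = 7 and k = 13, so the coefficient is
C(13 + 6, 6) = C(19, 6)
= 27132

27132


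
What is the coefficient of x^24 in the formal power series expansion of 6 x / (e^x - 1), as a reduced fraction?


The exponential generating function for Bernoulli numbers is
x / (e^x - 1) = sum_{k>=0} B_k x^k / k!.
So the coefficient of x^24 in 6 x / (e^x - 1) is 6 B_24 / 24!.
Computing: B_24 = -236364091/2730, 24! = 620448401733239439360000, giving
6 * -236364091/2730 / 620448401733239439360000 = -236364091/282304022788623944908800000.

-236364091/282304022788623944908800000


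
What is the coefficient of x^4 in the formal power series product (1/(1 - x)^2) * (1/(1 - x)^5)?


Combine the factors: (1/(1 - x)^2) * (1/(1 - x)^5) = 1/(1 - x)^7.
Then use 1/(1 - x)^r = sum_{k>=0} C(k + r - 1, r - 1) x^k with r = 7 and k = 4:
C(10, 6) = 210.

210


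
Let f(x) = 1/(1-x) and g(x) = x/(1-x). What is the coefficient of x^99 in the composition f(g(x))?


First simplify the composition: f(g(x)) = 1/(1 - x/(1-x)) = (1-x)/((1-x) - x) = (1-x)/(1-2x).
Now extract the coefficient. Write (1-x)/(1-2x) = 1/(1-2x) - x/(1-2x).
The coefficient of x^n in 1/(1-2x) is 2^n, and in x/(1-2x) is 2^(n-1) (for n >= 1).
So the coefficient of x^99 is 2^99 - 2^98 = 633825300114114700748351602688 - 316912650057057350374175801344 = 316912650057057350374175801344.

316912650057057350374175801344


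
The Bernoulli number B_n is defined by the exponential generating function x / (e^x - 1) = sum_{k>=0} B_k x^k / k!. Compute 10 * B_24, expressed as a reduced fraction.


Bernoulli numbers can also be computed recursively via B_0 = 1 and sum_{j=0}^{m} C(m+1, j) B_j = 0 for m >= 1. Odd-index Bernoulli numbers vanish for k >= 3.
Computing B_24 = -236364091/2730, so 10 * B_24 = 10 * -236364091/2730 = -236364091/273.

-236364091/273


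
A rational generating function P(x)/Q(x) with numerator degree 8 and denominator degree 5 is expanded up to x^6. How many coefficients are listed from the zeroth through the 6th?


Expanding up to x^6 gives the coefficients for x^0, x^1, ..., x^6.
That is 6 + 1 = 7 coefficients in total.

7


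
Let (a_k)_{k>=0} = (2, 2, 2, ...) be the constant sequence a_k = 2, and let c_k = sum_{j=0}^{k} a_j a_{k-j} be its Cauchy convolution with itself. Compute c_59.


Since a_j = 2 for all j >= 0, the convolution sum becomes
c_k = sum_{j=0}^{k} 2 * 2 = 4 * (k + 1).
Equivalently, the generating function of (a_k) is 2/(1 - x) and its square is 4/(1 - x)^2 = sum_{k>=0} 4(k + 1) x^k.
For k = 59: 4 * 60 = 240.

240


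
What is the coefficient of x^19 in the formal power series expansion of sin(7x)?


The Maclaurin series is sin(t) = sum_{k>=0} (-1)^k t^(2k+1) / (2k+1)!, so substituting t = 7x, only odd powers of x are nonzero, with coefficient of x^(2k+1) equal to (-1)^k 7^(2k+1) / (2k+1)!.
Write 19 = 2*9 + 1, giving the coefficient (-1)^9 * 7^19 / 19! = -11398895185373143/121645100408832000 = -232630513987207/2482553069568000.

-232630513987207/2482553069568000


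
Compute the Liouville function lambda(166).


The Liouville function is lambda(k) = (-1)^Omega(k), where Omega(k) counts the prime factors of k with multiplicity.
Factoring: 166 = 2 * 83, so Omega(166) = 2.
lambda(166) = (-1)^2 = 1.

1


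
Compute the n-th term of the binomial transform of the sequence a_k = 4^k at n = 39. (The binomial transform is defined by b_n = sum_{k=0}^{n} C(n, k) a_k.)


With a_k = 4^k, b_n = sum_{k=0}^{n} C(n, k) 4^k = (1 + 4)^n by the binomial theorem.
For n = 39: (1 + 4)^39 = 5^39 = 1818989403545856475830078125.

1818989403545856475830078125


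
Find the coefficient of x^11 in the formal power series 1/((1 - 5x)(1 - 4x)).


By partial fractions or Cauchy convolution:
The coefficient equals sum_{k=0}^{11} 5^k * 4^(11-k).
= 227363409

227363409


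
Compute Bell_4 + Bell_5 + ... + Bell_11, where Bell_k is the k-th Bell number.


Recall Bell_k counts set partitions of a k-set (with Bell_0 = 1 by convention).
Bell_4 through Bell_11: 15, 52, 203, 877, 4140, 21147, 115975, 678570
Sum = 15 + 52 + 203 + 877 + 4140 + 21147 + 115975 + 678570 = 820979.

820979


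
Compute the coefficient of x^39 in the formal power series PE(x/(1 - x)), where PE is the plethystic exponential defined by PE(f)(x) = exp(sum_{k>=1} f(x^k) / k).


For f(x) = x/(1 - x) we have
sum_{k>=1} f(x^k) / k = sum_{k>=1} (1/k) * x^k / (1 - x^k) = sum_{k, m >= 1} x^(k m) / k,
which after exponentiating simplifies to
PE(x/(1 - x)) = prod_{k>=1} 1 / (1 - x^k).
This is the generating function for the partition function p(n), so the coefficient of x^39 is p(39).
Computing p(39) by dynamic programming over parts 1, 2, ..., 39: p(39) = 31185.

31185


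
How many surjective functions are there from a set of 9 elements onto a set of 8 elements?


By inclusion-exclusion on which target elements are missed, the number of surjections from an n-set onto a k-set is
surj(n, k) = sum_{j=0}^{k} (-1)^j C(k, j) (k - j)^n.
Equivalently surj(n, k) = k! * S(n, k), where S(n, k) is the Stirling number of the second kind.
For n = 9, k = 8:
S(9, 8) = 36, so
surj = 8! * 36 = 40320 * 36 = 1451520.

1451520


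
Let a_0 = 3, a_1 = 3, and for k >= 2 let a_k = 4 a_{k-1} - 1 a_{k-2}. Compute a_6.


Iterating the recurrence forward:
a_0 = 3
a_1 = 3
a_2 = 4*3 - 1*3 = 9
a_3 = 4*9 - 1*3 = 33
a_4 = 4*33 - 1*9 = 123
a_5 = 4*123 - 1*33 = 459
a_6 = 4*459 - 1*123 = 1713
So a_6 = 1713.

1713


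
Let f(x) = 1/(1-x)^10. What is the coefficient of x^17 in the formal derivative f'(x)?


Differentiate: d/dx [ 1/(1-x)^r ] = r / (1-x)^(r+1).
Here r = 10, so f'(x) = 10 / (1-x)^11.
The expansion of 1/(1-x)^(r+1) has coefficient of x^n equal to C(n+r, r).
So the coefficient of x^17 in f'(x) is
10 * C(27, 10) = 10 * 8436285 = 84362850

84362850


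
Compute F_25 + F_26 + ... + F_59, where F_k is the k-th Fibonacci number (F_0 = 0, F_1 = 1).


Use the identity sum_{k=0}^{N} F_k = F_{N+2} - 1 (which follows from F_{k+2} - F_{k+1} = F_k). Then
sum_{k=25}^{59} F_k = (F_{61} - 1) - (F_{26} - 1) = F_{61} - F_{26}.
Computing: F_{61} = 2504730781961, F_{26} = 121393, so
Sum = 2504730781961 - 121393 = 2504730660568.

2504730660568


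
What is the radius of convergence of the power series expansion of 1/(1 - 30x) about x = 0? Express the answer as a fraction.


Expanding 1/(1 - 30x) = sum_{k>=0} 30^k x^k, the series converges when |30x| < 1, i.e., |x| < 1/30.
So the radius of convergence is 1/30 = 1/30.

1/30
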